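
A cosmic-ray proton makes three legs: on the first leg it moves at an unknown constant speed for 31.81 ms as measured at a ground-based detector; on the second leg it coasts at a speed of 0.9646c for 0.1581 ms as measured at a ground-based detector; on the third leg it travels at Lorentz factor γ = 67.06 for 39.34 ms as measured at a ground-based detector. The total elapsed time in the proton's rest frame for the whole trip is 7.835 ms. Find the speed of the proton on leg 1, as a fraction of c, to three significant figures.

β = 0.974

Leg 1: speed unknown; τ_1 = 31.81/γ_1.
Leg 2: γ = 1/√(1 − 0.9646²) = 1/√0.06955 = 3.792; τ_2 = 0.1581/3.792 = 0.04169 ms.
Leg 3: γ = 67.06; τ_3 = 39.34/67.06 = 0.5866 ms.
Total proper time: τ_1 + 0.04169 + 0.5866 = 7.835, so τ_1 = 7.835 − 0.6283 = 7.207 ms.
γ_1 = 31.81/7.207 = 4.414; β = √(1 − 1/γ²) = √0.9487.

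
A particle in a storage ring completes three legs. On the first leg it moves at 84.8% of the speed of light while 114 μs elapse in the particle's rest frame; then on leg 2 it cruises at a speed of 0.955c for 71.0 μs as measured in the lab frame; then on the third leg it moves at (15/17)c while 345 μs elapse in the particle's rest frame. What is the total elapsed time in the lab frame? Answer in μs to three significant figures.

Leg 1: β = 0.848; γ = 1/√(1 − 0.848²) = 1/√0.2809 = 1.887; Δt_1 = 1.887 × 114 = 215.1 μs.
Leg 2: 71.0 μs is already measured in the lab frame.
Leg 3: γ = 1/√(1 − (15/17)²) = 17/8 = 2.125; Δt_3 = 2.125 × 345 = 733.1 μs.
Total: 215.1 + 71.00 + 733.1 μs.

Δt = 1020 μs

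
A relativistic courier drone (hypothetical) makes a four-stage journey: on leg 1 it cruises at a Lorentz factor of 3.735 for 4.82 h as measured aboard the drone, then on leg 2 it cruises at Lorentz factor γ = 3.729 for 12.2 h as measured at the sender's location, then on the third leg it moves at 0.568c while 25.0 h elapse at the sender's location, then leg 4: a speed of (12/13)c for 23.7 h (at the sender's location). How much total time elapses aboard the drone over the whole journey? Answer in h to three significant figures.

Leg 1: 4.82 h is already measured aboard the drone.
Leg 2: γ = 3.729; τ_2 = 12.2/3.729 = 3.272 h.
Leg 3: γ = 1/√(1 − 0.568²) = 1/√0.6774 = 1.215; τ_3 = 25.0/1.215 = 20.58 h.
Leg 4: γ = 1/√(1 − (12/13)²) = 13/5 = 2.600; τ_4 = 23.7/2.600 = 9.115 h.
Total: 4.820 + 3.272 + 20.58 + 9.115 h.

τ = 37.8 h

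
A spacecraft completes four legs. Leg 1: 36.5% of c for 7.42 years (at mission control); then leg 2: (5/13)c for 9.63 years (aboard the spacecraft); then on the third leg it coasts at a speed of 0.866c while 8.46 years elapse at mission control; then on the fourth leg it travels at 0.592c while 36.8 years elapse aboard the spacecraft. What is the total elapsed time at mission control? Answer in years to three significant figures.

Δt = 72.0 years

Leg 1: 7.42 years is already measured at mission control.
Leg 2: γ = 1/√(1 − (5/13)²) = 13/12 ≈ 1.083; Δt_2 = 1.083 × 9.63 = 10.43 years.
Leg 3: 8.46 years is already measured at mission control.
Leg 4: γ = 1/√(1 − 0.592²) = 1/√0.6495 = 1.241; Δt_4 = 1.241 × 36.8 = 45.66 years.
Total: 7.420 + 10.43 + 8.460 + 45.66 years.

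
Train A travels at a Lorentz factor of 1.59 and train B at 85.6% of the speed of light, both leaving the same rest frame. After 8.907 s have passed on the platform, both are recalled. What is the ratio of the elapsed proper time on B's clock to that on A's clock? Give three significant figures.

A: γ = 1.59. B: β = 0.856; γ = 1/√(1 − 0.856²) = 1/√0.2673 = 1.934.
τ_A/τ_B = γ_B/γ_A = 1.934/1.590 = 1.217, so τ_B/τ_A = 0.8220.

τ_B/τ_A = 0.822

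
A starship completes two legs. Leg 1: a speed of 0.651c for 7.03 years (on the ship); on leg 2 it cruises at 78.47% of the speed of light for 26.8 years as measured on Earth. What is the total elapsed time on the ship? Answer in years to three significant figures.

τ = 23.6 years

Leg 1: 7.03 years is already measured on the ship.
Leg 2: β = 0.7847; γ = 1/√(1 − 0.7847²) = 1/√0.3842 = 1.613; τ_2 = 26.8/1.613 = 16.61 years.
Total: 7.030 + 16.61 years.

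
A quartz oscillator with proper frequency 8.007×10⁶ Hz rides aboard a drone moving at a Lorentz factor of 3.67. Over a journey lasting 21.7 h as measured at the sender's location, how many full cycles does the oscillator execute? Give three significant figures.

γ = 3.67
The oscillator's own cycle count is N = f × τ where τ is the proper time aboard the drone. τ = Δt/γ = 21.7/3.670 = 5.913 h = 2.129×10⁴ s.
N = 8.007×10⁶ × 2.129×10⁴ = 1.704×10¹¹.

N = 1.70×10¹¹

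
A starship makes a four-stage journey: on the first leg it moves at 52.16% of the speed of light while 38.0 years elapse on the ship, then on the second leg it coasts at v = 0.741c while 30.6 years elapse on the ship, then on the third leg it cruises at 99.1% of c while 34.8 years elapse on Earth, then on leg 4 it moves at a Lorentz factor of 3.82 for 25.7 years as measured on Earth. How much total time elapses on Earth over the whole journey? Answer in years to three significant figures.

Δt = 151 years

Leg 1: β = 0.5216; γ = 1/√(1 − 0.5216²) = 1/√0.7279 = 1.172; Δt_1 = 1.172 × 38.0 = 44.54 years.
Leg 2: γ = 1/√(1 − 0.741²) = 1/√0.4509 = 1.489; Δt_2 = 1.489 × 30.6 = 45.57 years.
Leg 3: 34.8 years is already measured on Earth.
Leg 4: 25.7 years is already measured on Earth.
Total: 44.54 + 45.57 + 34.80 + 25.70 years.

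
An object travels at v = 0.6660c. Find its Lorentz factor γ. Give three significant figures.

γ = 1.34

γ = 1/√(1 − 0.6660²) = 1/√0.5564 = 1.341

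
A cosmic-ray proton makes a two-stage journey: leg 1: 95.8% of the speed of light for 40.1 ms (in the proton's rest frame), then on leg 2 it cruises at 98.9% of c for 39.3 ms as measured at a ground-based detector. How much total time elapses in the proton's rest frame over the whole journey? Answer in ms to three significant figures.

Leg 1: 40.1 ms is already measured in the proton's rest frame.
Leg 2: β = 0.989; γ = 1/√(1 − 0.989²) = 1/√0.02188 = 6.761; τ_2 = 39.3/6.761 = 5.813 ms.
Total: 40.10 + 5.813 ms.

τ = 45.9 ms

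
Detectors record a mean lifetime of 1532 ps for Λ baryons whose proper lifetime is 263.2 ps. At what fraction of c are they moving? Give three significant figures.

γ = Δt/τ₀ = 1532/263.2 = 5.821
β = √(1 − 1/γ²) = √(1 − 0.02952) = √0.9705

β = 0.985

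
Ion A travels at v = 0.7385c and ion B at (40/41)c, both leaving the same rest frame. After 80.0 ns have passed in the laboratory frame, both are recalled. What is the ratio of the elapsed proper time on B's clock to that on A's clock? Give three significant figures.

A: γ = 1/√(1 − 0.7385²) = 1/√0.4546 = 1.483. B: γ = 1/√(1 − (40/41)²) = 41/9 ≈ 4.556.
τ_A/τ_B = γ_B/γ_A = 4.556/1.483 = 3.072, so τ_B/τ_A = 0.3256.

τ_B/τ_A = 0.326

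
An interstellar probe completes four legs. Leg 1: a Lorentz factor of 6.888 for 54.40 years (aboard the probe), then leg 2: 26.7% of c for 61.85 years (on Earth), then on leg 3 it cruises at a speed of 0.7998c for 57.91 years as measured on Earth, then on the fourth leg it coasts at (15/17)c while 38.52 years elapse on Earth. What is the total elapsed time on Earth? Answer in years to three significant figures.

Leg 1: γ = 6.888; Δt_1 = 6.888 × 54.40 = 374.7 years.
Leg 2: 61.85 years is already measured on Earth.
Leg 3: 57.91 years is already measured on Earth.
Leg 4: 38.52 years is already measured on Earth.
Total: 374.7 + 61.85 + 57.91 + 38.52 years.

Δt = 533 years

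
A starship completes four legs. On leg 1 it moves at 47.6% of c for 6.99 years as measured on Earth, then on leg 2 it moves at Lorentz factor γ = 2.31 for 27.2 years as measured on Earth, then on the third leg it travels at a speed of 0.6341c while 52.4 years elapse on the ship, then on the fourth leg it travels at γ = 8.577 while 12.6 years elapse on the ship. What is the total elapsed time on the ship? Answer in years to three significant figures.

Leg 1: β = 0.476; γ = 1/√(1 − 0.476²) = 1/√0.7734 = 1.137; τ_1 = 6.99/1.137 = 6.147 years.
Leg 2: γ = 2.31; τ_2 = 27.2/2.310 = 11.77 years.
Leg 3: 52.4 years is already measured on the ship.
Leg 4: 12.6 years is already measured on the ship.
Total: 6.147 + 11.77 + 52.40 + 12.60 years.

τ = 82.9 years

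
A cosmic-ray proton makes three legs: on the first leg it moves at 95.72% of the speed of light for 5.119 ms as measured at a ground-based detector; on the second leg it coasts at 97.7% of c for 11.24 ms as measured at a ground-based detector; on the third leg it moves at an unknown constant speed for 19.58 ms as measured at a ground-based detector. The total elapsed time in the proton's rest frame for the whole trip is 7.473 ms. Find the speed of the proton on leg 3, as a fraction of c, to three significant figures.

Leg 1: β = 0.9572; γ = 1/√(1 − 0.9572²) = 1/√0.08377 = 3.455; τ_1 = 5.119/3.455 = 1.482 ms.
Leg 2: β = 0.977; γ = 1/√(1 − 0.977²) = 1/√0.04547 = 4.690; τ_2 = 11.24/4.690 = 2.397 ms.
Leg 3: speed unknown; τ_3 = 19.58/γ_3.
Total proper time: 1.482 + 2.397 + τ_3 = 7.473, so τ_3 = 7.473 − 3.878 = 3.595 ms.
γ_3 = 19.58/3.595 = 5.447; β = √(1 − 1/γ²) = √0.9663.

β = 0.983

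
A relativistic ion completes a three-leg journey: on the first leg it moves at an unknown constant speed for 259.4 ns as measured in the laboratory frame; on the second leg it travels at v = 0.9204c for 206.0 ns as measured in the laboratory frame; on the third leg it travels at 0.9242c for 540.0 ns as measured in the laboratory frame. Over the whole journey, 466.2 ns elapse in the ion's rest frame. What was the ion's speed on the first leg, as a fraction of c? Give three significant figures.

β = 0.722

Leg 1: speed unknown; τ_1 = 259.4/γ_1.
Leg 2: γ = 1/√(1 − 0.9204²) = 1/√0.1529 = 2.558; τ_2 = 206.0/2.558 = 80.54 ns.
Leg 3: γ = 1/√(1 − 0.9242²) = 1/√0.1459 = 2.618; τ_3 = 540.0/2.618 = 206.2 ns.
Total proper time: τ_1 + 80.54 + 206.2 = 466.2, so τ_1 = 466.2 − 286.8 = 179.4 ns.
γ_1 = 259.4/179.4 = 1.446; β = √(1 − 1/γ²) = √0.5215.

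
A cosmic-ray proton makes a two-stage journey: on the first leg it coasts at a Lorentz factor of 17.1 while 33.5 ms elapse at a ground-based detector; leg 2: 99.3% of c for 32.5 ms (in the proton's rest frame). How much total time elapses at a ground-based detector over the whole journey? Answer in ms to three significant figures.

Δt = 309 ms

Leg 1: 33.5 ms is already measured at a ground-based detector.
Leg 2: β = 0.993; γ = 1/√(1 − 0.993²) = 1/√0.01395 = 8.466; Δt_2 = 8.466 × 32.5 = 275.2 ms.
Total: 33.50 + 275.2 ms.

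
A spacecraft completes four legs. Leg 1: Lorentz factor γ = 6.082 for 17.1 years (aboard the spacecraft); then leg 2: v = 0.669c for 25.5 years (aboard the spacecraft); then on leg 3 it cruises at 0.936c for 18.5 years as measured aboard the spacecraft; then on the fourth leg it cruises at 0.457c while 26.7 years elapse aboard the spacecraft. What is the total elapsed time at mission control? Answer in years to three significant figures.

Leg 1: γ = 6.082; Δt_1 = 6.082 × 17.1 = 104.0 years.
Leg 2: γ = 1/√(1 − 0.669²) = 1/√0.5524 = 1.345; Δt_2 = 1.345 × 25.5 = 34.31 years.
Leg 3: γ = 1/√(1 − 0.936²) = 1/√0.1239 = 2.841; Δt_3 = 2.841 × 18.5 = 52.56 years.
Leg 4: γ = 1/√(1 − 0.457²) = 1/√0.7912 = 1.124; Δt_4 = 1.124 × 26.7 = 30.02 years.
Total: 104.0 + 34.31 + 52.56 + 30.02 years.

Δt = 221 years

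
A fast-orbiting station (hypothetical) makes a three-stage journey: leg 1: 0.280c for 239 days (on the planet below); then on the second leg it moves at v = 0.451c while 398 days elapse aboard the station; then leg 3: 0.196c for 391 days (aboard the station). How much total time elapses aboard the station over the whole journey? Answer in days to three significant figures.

Leg 1: γ = 1/√(1 − 0.280²) = 25/24 ≈ 1.042; τ_1 = 239/1.042 = 229.4 days.
Leg 2: 398 days is already measured aboard the station.
Leg 3: 391 days is already measured aboard the station.
Total: 229.4 + 398.0 + 391.0 days.

τ = 1020 days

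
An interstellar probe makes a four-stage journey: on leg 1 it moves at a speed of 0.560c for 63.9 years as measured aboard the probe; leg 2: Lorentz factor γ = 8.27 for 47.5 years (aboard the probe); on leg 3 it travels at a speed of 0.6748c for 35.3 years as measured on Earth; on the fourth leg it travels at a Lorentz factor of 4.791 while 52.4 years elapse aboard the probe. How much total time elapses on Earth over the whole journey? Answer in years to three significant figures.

Leg 1: γ = 1/√(1 − 0.560²) = 1/√0.6864 = 1.207; Δt_1 = 1.207 × 63.9 = 77.13 years.
Leg 2: γ = 8.27; Δt_2 = 8.270 × 47.5 = 392.8 years.
Leg 3: 35.3 years is already measured on Earth.
Leg 4: γ = 4.791; Δt_4 = 4.791 × 52.4 = 251.0 years.
Total: 77.13 + 392.8 + 35.30 + 251.0 years.

Δt = 756 years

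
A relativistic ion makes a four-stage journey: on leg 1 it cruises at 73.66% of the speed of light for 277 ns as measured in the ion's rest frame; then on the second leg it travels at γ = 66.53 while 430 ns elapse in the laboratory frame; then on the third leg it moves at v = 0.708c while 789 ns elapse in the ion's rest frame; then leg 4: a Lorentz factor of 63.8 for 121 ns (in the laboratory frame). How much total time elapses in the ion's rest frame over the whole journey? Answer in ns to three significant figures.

Leg 1: 277 ns is already measured in the ion's rest frame.
Leg 2: γ = 66.53; τ_2 = 430/66.53 = 6.463 ns.
Leg 3: 789 ns is already measured in the ion's rest frame.
Leg 4: γ = 63.8; τ_4 = 121/63.80 = 1.897 ns.
Total: 277.0 + 6.463 + 789.0 + 1.897 ns.

τ = 1070 ns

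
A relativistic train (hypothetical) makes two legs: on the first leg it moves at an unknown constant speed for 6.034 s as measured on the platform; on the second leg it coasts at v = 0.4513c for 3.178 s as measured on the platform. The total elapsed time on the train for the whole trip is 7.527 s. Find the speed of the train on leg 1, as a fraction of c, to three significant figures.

Leg 1: speed unknown; τ_1 = 6.034/γ_1.
Leg 2: γ = 1/√(1 − 0.4513²) = 1/√0.7963 = 1.121; τ_2 = 3.178/1.121 = 2.836 s.
Total proper time: τ_1 + 2.836 = 7.527, so τ_1 = 7.527 − 2.836 = 4.691 s.
γ_1 = 6.034/4.691 = 1.286; β = √(1 − 1/γ²) = √0.3956.

β = 0.629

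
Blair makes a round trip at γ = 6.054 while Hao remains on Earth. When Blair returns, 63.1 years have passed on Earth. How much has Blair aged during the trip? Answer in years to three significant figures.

τ = 10.4 years

γ = 6.054
Blair's clock measures proper time along the trip: τ = Δt/γ = 63.1/6.054 years.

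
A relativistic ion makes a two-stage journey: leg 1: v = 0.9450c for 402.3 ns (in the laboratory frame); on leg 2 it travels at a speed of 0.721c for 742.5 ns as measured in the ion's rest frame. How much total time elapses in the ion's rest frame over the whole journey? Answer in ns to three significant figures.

Leg 1: γ = 1/√(1 − 0.9450²) = 1/√0.1070 = 3.057; τ_1 = 402.3/3.057 = 131.6 ns.
Leg 2: 742.5 ns is already measured in the ion's rest frame.
Total: 131.6 + 742.5 ns.

τ = 874 ns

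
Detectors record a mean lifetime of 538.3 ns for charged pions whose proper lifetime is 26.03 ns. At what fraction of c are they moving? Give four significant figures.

γ = Δt/τ₀ = 538.3/26.03 = 20.68
β = √(1 − 1/γ²) = √(1 − 0.002338) = √0.9977

β = 0.9988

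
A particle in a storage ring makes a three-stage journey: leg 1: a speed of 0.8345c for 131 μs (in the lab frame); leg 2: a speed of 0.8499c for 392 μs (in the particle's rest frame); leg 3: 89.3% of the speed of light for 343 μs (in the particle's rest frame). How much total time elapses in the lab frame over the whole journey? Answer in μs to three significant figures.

Δt = 1640 μs

Leg 1: 131 μs is already measured in the lab frame.
Leg 2: γ = 1/√(1 − 0.8499²) = 1/√0.2777 = 1.898; Δt_2 = 1.898 × 392 = 743.9 μs.
Leg 3: β = 0.893; γ = 1/√(1 − 0.893²) = 1/√0.2026 = 2.222; Δt_3 = 2.222 × 343 = 762.1 μs.
Total: 131.0 + 743.9 + 762.1 μs.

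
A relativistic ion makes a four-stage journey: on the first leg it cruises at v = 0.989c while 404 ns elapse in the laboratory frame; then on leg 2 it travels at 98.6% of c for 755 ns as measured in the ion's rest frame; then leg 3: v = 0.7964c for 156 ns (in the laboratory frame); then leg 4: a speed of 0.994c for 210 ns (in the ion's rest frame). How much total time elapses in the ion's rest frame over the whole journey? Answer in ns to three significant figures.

τ = 1120 ns

Leg 1: γ = 1/√(1 − 0.989²) = 1/√0.02188 = 6.761; τ_1 = 404/6.761 = 59.76 ns.
Leg 2: 755 ns is already measured in the ion's rest frame.
Leg 3: γ = 1/√(1 − 0.7964²) = 1/√0.3657 = 1.654; τ_3 = 156/1.654 = 94.34 ns.
Leg 4: 210 ns is already measured in the ion's rest frame.
Total: 59.76 + 755.0 + 94.34 + 210.0 ns.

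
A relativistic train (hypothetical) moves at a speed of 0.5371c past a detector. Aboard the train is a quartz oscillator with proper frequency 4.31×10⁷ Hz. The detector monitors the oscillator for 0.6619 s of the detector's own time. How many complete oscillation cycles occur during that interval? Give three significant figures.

γ = 1/√(1 − 0.5371²) = 1/√0.7115 = 1.186
During 0.6619 s of lab time, the oscillator's proper time advances by τ = Δt/γ = 0.6619/1.186 = 0.5583 s = 5.583×10⁻¹ s.
N = f × τ = 4.31×10⁷ × 5.583×10⁻¹ = 2.406×10⁷.

N = 2.41×10⁷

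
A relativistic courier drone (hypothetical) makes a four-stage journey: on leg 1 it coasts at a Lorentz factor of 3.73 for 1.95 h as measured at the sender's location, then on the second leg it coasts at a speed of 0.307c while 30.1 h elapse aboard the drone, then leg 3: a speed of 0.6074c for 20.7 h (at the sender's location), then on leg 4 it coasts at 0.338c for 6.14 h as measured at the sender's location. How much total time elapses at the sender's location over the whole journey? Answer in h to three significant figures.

Leg 1: 1.95 h is already measured at the sender's location.
Leg 2: γ = 1/√(1 − 0.307²) = 1/√0.9058 = 1.051; Δt_2 = 1.051 × 30.1 = 31.63 h.
Leg 3: 20.7 h is already measured at the sender's location.
Leg 4: 6.14 h is already measured at the sender's location.
Total: 1.950 + 31.63 + 20.70 + 6.140 h.

Δt = 60.4 h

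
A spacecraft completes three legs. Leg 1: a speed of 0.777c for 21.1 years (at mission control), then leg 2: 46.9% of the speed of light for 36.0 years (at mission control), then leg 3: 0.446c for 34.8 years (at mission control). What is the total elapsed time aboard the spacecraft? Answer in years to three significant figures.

Leg 1: γ = 1/√(1 − 0.777²) = 1/√0.3963 = 1.589; τ_1 = 21.1/1.589 = 13.28 years.
Leg 2: β = 0.469; γ = 1/√(1 − 0.469²) = 1/√0.7800 = 1.132; τ_2 = 36.0/1.132 = 31.80 years.
Leg 3: γ = 1/√(1 − 0.446²) = 1/√0.8011 = 1.117; τ_3 = 34.8/1.117 = 31.15 years.
Total: 13.28 + 31.80 + 31.15 years.

τ = 76.2 years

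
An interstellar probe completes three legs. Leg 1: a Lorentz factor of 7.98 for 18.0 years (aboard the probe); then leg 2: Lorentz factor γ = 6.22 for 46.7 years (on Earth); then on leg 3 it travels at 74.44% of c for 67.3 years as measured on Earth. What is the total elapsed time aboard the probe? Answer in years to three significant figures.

τ = 70.4 years

Leg 1: 18.0 years is already measured aboard the probe.
Leg 2: γ = 6.22; τ_2 = 46.7/6.220 = 7.508 years.
Leg 3: β = 0.7444; γ = 1/√(1 − 0.7444²) = 1/√0.4459 = 1.498; τ_3 = 67.3/1.498 = 44.94 years.
Total: 18.00 + 7.508 + 44.94 years.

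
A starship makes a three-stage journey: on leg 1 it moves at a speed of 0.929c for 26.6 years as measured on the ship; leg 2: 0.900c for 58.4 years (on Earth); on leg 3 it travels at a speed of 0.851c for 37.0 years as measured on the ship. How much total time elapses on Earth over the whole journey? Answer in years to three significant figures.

Δt = 201 years

Leg 1: γ = 1/√(1 − 0.929²) = 1/√0.1370 = 2.702; Δt_1 = 2.702 × 26.6 = 71.88 years.
Leg 2: 58.4 years is already measured on Earth.
Leg 3: γ = 1/√(1 − 0.851²) = 1/√0.2758 = 1.904; Δt_3 = 1.904 × 37.0 = 70.45 years.
Total: 71.88 + 58.40 + 70.45 years.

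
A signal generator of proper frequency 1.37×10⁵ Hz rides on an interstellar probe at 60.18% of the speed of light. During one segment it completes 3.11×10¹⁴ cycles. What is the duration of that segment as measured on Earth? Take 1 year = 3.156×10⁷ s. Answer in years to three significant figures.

β = 0.6018; γ = 1/√(1 − 0.6018²) = 1/√0.6378 = 1.252
Proper time for N cycles: τ = N/f = 3.11×10¹⁴/(1.37×10⁵) = 2.270×10⁹ s = 71.93 years.
Lab-frame duration Δt = γτ = 1.252 × 71.93 = 90.06 years.

Δt = 90.1 years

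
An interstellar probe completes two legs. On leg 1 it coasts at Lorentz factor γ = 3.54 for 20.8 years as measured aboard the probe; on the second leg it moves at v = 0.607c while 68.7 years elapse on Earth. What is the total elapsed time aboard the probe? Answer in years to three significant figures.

Leg 1: 20.8 years is already measured aboard the probe.
Leg 2: γ = 1/√(1 − 0.607²) = 1/√0.6316 = 1.258; τ_2 = 68.7/1.258 = 54.60 years.
Total: 20.80 + 54.60 years.

τ = 75.4 years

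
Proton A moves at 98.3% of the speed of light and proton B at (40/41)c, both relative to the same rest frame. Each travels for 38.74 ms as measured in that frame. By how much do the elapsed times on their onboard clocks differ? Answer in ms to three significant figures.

A: β = 0.983; γ = 1/√(1 − 0.983²) = 1/√0.03371 = 5.446; τ_A = 38.74/5.446 = 7.113 ms.
B: γ = 1/√(1 − (40/41)²) = 41/9 ≈ 4.556; τ_B = 38.74/4.556 = 8.504 ms.

|τ_A − τ_B| = 1.39 ms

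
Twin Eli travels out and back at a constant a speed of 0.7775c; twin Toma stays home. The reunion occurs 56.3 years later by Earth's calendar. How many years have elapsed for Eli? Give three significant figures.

γ = 1/√(1 − 0.7775²) = 1/√0.3955 = 1.590
Eli's clock measures proper time along the trip: τ = Δt/γ = 56.3/1.590 years.

τ = 35.4 years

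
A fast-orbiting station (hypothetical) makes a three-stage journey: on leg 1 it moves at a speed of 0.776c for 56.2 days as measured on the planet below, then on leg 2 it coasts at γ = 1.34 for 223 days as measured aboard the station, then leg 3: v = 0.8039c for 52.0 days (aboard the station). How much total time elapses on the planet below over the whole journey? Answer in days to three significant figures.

Δt = 442 days

Leg 1: 56.2 days is already measured on the planet below.
Leg 2: γ = 1.34; Δt_2 = 1.340 × 223 = 298.8 days.
Leg 3: γ = 1/√(1 − 0.8039²) = 1/√0.3537 = 1.681; Δt_3 = 1.681 × 52.0 = 87.43 days.
Total: 56.20 + 298.8 + 87.43 days.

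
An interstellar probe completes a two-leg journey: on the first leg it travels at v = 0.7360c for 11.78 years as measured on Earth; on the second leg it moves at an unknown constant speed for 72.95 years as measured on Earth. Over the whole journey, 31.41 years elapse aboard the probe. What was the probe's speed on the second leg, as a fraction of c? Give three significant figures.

β = 0.947

Leg 1: γ = 1/√(1 − 0.7360²) = 1/√0.4583 = 1.477; τ_1 = 11.78/1.477 = 7.975 years.
Leg 2: speed unknown; τ_2 = 72.95/γ_2.
Total proper time: 7.975 + τ_2 = 31.41, so τ_2 = 31.41 − 7.975 = 23.44 years.
γ_2 = 72.95/23.44 = 3.113; β = √(1 − 1/γ²) = √0.8968.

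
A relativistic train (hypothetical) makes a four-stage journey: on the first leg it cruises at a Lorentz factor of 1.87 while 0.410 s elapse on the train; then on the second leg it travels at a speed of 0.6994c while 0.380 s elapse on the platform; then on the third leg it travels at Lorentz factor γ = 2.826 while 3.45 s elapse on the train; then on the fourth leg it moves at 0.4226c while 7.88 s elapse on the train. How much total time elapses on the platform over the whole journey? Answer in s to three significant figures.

Leg 1: γ = 1.87; Δt_1 = 1.870 × 0.410 = 0.7667 s.
Leg 2: 0.380 s is already measured on the platform.
Leg 3: γ = 2.826; Δt_3 = 2.826 × 3.45 = 9.750 s.
Leg 4: γ = 1/√(1 − 0.4226²) = 1/√0.8214 = 1.103; Δt_4 = 1.103 × 7.88 = 8.695 s.
Total: 0.7667 + 0.3800 + 9.750 + 8.695 s.

Δt = 19.6 s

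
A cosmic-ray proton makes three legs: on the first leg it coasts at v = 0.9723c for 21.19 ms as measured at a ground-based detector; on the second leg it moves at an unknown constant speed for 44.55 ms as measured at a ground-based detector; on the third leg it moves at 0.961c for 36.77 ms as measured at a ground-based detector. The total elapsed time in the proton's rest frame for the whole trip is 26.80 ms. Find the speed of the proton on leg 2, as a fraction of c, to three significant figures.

β = 0.965

Leg 1: γ = 1/√(1 − 0.9723²) = 1/√0.05463 = 4.278; τ_1 = 21.19/4.278 = 4.953 ms.
Leg 2: speed unknown; τ_2 = 44.55/γ_2.
Leg 3: γ = 1/√(1 − 0.961²) = 1/√0.07648 = 3.616; τ_3 = 36.77/3.616 = 10.17 ms.
Total proper time: 4.953 + τ_2 + 10.17 = 26.80, so τ_2 = 26.80 − 15.12 = 11.68 ms.
γ_2 = 44.55/11.68 = 3.815; β = √(1 − 1/γ²) = √0.9313.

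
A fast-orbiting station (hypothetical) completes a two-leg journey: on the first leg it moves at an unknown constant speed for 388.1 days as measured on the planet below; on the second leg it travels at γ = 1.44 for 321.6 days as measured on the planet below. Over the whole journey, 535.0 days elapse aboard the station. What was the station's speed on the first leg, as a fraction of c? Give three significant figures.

Leg 1: speed unknown; τ_1 = 388.1/γ_1.
Leg 2: γ = 1.44; τ_2 = 321.6/1.440 = 223.3 days.
Total proper time: τ_1 + 223.3 = 535.0, so τ_1 = 535.0 − 223.3 = 311.7 days.
γ_1 = 388.1/311.7 = 1.245; β = √(1 − 1/γ²) = √0.3551.

β = 0.596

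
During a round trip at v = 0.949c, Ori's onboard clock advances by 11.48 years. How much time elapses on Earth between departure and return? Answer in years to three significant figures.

γ = 1/√(1 − 0.949²) = 1/√0.09940 = 3.172
Earth-frame duration is the dilated interval: Δt = γτ = 3.172 × 11.48 years.

Δt = 36.4 years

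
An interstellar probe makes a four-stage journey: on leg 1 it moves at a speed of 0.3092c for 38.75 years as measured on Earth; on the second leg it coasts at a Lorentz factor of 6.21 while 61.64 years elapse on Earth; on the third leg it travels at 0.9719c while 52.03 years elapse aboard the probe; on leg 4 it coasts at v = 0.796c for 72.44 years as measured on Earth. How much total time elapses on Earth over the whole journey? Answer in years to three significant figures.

Leg 1: 38.75 years is already measured on Earth.
Leg 2: 61.64 years is already measured on Earth.
Leg 3: γ = 1/√(1 − 0.9719²) = 1/√0.05541 = 4.248; Δt_3 = 4.248 × 52.03 = 221.0 years.
Leg 4: 72.44 years is already measured on Earth.
Total: 38.75 + 61.64 + 221.0 + 72.44 years.

Δt = 394 years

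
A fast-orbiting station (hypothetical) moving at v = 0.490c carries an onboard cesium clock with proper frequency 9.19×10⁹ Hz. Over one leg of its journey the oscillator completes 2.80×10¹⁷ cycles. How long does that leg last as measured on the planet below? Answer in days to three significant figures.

γ = 1/√(1 − 0.490²) = 1/√0.7599 = 1.147
Proper time for N cycles: τ = N/f = 2.80×10¹⁷/(9.19×10⁹) = 3.047×10⁷ s = 352.6 days.
Lab-frame duration Δt = γτ = 1.147 × 352.6 = 404.5 days.

Δt = 405 days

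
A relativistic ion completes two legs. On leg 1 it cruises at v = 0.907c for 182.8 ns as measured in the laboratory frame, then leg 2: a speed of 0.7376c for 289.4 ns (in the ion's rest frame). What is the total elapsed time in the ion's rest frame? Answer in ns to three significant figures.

τ = 366 ns

Leg 1: γ = 1/√(1 − 0.907²) = 1/√0.1774 = 2.375; τ_1 = 182.8/2.375 = 76.98 ns.
Leg 2: 289.4 ns is already measured in the ion's rest frame.
Total: 76.98 + 289.4 ns.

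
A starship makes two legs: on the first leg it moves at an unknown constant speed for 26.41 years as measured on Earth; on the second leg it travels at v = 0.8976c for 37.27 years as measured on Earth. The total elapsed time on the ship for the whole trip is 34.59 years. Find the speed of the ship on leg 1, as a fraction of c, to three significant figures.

Leg 1: speed unknown; τ_1 = 26.41/γ_1.
Leg 2: γ = 1/√(1 − 0.8976²) = 1/√0.1943 = 2.269; τ_2 = 37.27/2.269 = 16.43 years.
Total proper time: τ_1 + 16.43 = 34.59, so τ_1 = 34.59 − 16.43 = 18.16 years.
γ_1 = 26.41/18.16 = 1.454; β = √(1 − 1/γ²) = √0.5271.

β = 0.726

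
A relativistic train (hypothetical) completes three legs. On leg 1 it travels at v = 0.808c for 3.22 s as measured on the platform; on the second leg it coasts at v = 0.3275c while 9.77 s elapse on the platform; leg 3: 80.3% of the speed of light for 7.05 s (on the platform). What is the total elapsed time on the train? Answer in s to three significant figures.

Leg 1: γ = 1/√(1 − 0.808²) = 1/√0.3471 = 1.697; τ_1 = 3.22/1.697 = 1.897 s.
Leg 2: γ = 1/√(1 − 0.3275²) = 1/√0.8927 = 1.058; τ_2 = 9.77/1.058 = 9.231 s.
Leg 3: β = 0.803; γ = 1/√(1 − 0.803²) = 1/√0.3552 = 1.678; τ_3 = 7.05/1.678 = 4.202 s.
Total: 1.897 + 9.231 + 4.202 s.

τ = 15.3 s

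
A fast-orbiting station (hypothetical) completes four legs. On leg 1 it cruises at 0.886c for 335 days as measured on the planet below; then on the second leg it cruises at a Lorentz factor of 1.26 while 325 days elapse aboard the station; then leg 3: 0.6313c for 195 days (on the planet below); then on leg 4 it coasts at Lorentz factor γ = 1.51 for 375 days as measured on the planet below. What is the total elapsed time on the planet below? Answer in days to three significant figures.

Leg 1: 335 days is already measured on the planet below.
Leg 2: γ = 1.26; Δt_2 = 1.260 × 325 = 409.5 days.
Leg 3: 195 days is already measured on the planet below.
Leg 4: 375 days is already measured on the planet below.
Total: 335.0 + 409.5 + 195.0 + 375.0 days.

Δt = 1310 days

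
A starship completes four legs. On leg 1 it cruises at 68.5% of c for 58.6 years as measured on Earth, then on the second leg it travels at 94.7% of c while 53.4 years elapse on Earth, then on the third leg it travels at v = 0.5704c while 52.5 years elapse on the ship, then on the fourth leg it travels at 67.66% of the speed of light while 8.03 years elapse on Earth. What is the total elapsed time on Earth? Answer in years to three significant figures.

Δt = 184 years

Leg 1: 58.6 years is already measured on Earth.
Leg 2: 53.4 years is already measured on Earth.
Leg 3: γ = 1/√(1 − 0.5704²) = 1/√0.6746 = 1.217; Δt_3 = 1.217 × 52.5 = 63.92 years.
Leg 4: 8.03 years is already measured on Earth.
Total: 58.60 + 53.40 + 63.92 + 8.030 years.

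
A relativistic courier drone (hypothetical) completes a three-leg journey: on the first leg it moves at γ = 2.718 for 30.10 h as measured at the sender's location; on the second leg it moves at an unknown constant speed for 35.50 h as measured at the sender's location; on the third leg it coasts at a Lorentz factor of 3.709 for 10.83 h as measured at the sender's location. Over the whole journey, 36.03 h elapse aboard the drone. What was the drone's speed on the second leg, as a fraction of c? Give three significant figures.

β = 0.784

Leg 1: γ = 2.718; τ_1 = 30.10/2.718 = 11.07 h.
Leg 2: speed unknown; τ_2 = 35.50/γ_2.
Leg 3: γ = 3.709; τ_3 = 10.83/3.709 = 2.920 h.
Total proper time: 11.07 + τ_2 + 2.920 = 36.03, so τ_2 = 36.03 − 13.99 = 22.04 h.
γ_2 = 35.50/22.04 = 1.611; β = √(1 − 1/γ²) = √0.6147.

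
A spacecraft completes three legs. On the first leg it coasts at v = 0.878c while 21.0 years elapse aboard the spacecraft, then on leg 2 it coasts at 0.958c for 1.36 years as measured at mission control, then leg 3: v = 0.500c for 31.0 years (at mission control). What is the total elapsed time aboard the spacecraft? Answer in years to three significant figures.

τ = 48.2 years

Leg 1: 21.0 years is already measured aboard the spacecraft.
Leg 2: γ = 1/√(1 − 0.958²) = 1/√0.08224 = 3.487; τ_2 = 1.36/3.487 = 0.3900 years.
Leg 3: γ = 1/√(1 − 0.500²) = 1/√0.7500 = 1.155; τ_3 = 31.0/1.155 = 26.85 years.
Total: 21.00 + 0.3900 + 26.85 years.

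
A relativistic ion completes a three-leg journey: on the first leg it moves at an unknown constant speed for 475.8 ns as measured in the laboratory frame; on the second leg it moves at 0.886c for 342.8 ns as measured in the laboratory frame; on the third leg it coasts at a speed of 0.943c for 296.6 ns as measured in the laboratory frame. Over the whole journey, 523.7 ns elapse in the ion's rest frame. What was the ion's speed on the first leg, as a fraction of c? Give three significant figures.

β = 0.829

Leg 1: speed unknown; τ_1 = 475.8/γ_1.
Leg 2: γ = 1/√(1 − 0.886²) = 1/√0.2150 = 2.157; τ_2 = 342.8/2.157 = 159.0 ns.
Leg 3: γ = 1/√(1 − 0.943²) = 1/√0.1108 = 3.005; τ_3 = 296.6/3.005 = 98.71 ns.
Total proper time: τ_1 + 159.0 + 98.71 = 523.7, so τ_1 = 523.7 − 257.7 = 266.0 ns.
γ_1 = 475.8/266.0 = 1.788; β = √(1 − 1/γ²) = √0.6874.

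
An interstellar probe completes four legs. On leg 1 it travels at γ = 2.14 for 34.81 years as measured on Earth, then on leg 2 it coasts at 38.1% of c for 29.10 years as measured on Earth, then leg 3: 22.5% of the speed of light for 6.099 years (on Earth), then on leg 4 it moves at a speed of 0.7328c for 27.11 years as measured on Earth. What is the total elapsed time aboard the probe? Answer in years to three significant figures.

τ = 67.6 years

Leg 1: γ = 2.14; τ_1 = 34.81/2.140 = 16.27 years.
Leg 2: β = 0.381; γ = 1/√(1 − 0.381²) = 1/√0.8548 = 1.082; τ_2 = 29.10/1.082 = 26.91 years.
Leg 3: β = 0.225; γ = 1/√(1 − 0.225²) = 1/√0.9494 = 1.026; τ_3 = 6.099/1.026 = 5.943 years.
Leg 4: γ = 1/√(1 − 0.7328²) = 1/√0.4630 = 1.470; τ_4 = 27.11/1.470 = 18.45 years.
Total: 16.27 + 26.91 + 5.943 + 18.45 years.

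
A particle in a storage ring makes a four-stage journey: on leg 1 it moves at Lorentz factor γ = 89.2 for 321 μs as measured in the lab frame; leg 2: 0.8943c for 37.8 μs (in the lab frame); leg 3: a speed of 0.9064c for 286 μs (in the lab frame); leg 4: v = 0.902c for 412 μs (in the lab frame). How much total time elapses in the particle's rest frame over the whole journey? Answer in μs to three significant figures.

τ = 319 μs

Leg 1: γ = 89.2; τ_1 = 321/89.20 = 3.599 μs.
Leg 2: γ = 1/√(1 − 0.8943²) = 1/√0.2002 = 2.235; τ_2 = 37.8/2.235 = 16.91 μs.
Leg 3: γ = 1/√(1 − 0.9064²) = 1/√0.1784 = 2.367; τ_3 = 286/2.367 = 120.8 μs.
Leg 4: γ = 1/√(1 − 0.902²) = 1/√0.1864 = 2.316; τ_4 = 412/2.316 = 177.9 μs.
Total: 3.599 + 16.91 + 120.8 + 177.9 μs.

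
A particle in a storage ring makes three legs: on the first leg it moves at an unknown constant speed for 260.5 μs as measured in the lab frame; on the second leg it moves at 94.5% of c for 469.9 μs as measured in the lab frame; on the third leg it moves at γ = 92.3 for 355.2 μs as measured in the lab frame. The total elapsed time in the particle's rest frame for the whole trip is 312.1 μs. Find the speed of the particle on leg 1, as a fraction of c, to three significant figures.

Leg 1: speed unknown; τ_1 = 260.5/γ_1.
Leg 2: β = 0.945; γ = 1/√(1 − 0.945²) = 1/√0.1070 = 3.057; τ_2 = 469.9/3.057 = 153.7 μs.
Leg 3: γ = 92.3; τ_3 = 355.2/92.30 = 3.848 μs.
Total proper time: τ_1 + 153.7 + 3.848 = 312.1, so τ_1 = 312.1 − 157.5 = 154.6 μs.
γ_1 = 260.5/154.6 = 1.685; β = √(1 − 1/γ²) = √0.6480.

β = 0.805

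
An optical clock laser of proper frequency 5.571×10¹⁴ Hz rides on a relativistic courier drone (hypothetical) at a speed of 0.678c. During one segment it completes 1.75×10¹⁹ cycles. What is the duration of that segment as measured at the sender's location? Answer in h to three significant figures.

γ = 1/√(1 − 0.678²) = 1/√0.5403 = 1.360
Proper time for N cycles: τ = N/f = 1.75×10¹⁹/(5.571×10¹⁴) = 3.141×10⁴ s = 8.726 h.
Lab-frame duration Δt = γτ = 1.360 × 8.726 = 11.87 h.

Δt = 11.9 h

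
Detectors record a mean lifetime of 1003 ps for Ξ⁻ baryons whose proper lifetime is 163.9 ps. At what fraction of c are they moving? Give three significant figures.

γ = Δt/τ₀ = 1003/163.9 = 6.120
β = √(1 − 1/γ²) = √(1 − 0.02670) = √0.9733

β = 0.987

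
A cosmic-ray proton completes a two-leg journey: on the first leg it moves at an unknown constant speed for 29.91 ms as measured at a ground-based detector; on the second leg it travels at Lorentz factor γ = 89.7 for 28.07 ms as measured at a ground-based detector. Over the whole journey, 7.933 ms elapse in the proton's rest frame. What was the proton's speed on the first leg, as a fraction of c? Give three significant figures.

Leg 1: speed unknown; τ_1 = 29.91/γ_1.
Leg 2: γ = 89.7; τ_2 = 28.07/89.70 = 0.3129 ms.
Total proper time: τ_1 + 0.3129 = 7.933, so τ_1 = 7.933 − 0.3129 = 7.620 ms.
γ_1 = 29.91/7.620 = 3.925; β = √(1 − 1/γ²) = √0.9351.

β = 0.967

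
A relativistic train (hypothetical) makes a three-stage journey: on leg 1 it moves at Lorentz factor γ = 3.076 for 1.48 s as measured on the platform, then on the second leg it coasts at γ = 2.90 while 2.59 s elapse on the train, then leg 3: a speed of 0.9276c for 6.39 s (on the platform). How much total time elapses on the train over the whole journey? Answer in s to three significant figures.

τ = 5.46 s

Leg 1: γ = 3.076; τ_1 = 1.48/3.076 = 0.4811 s.
Leg 2: 2.59 s is already measured on the train.
Leg 3: γ = 1/√(1 − 0.9276²) = 1/√0.1396 = 2.677; τ_3 = 6.39/2.677 = 2.387 s.
Total: 0.4811 + 2.590 + 2.387 s.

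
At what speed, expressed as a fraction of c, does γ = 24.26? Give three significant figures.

β = √(1 − 1/γ²) = √(1 − 1/24.26²) = √(1 − 0.001699) = √0.9983

β = 0.999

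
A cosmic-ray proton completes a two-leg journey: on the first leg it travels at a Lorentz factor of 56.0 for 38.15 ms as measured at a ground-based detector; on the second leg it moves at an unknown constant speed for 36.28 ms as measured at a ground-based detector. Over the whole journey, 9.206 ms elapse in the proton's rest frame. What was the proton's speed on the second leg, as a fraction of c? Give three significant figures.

β = 0.972

Leg 1: γ = 56.0; τ_1 = 38.15/56.00 = 0.6813 ms.
Leg 2: speed unknown; τ_2 = 36.28/γ_2.
Total proper time: 0.6813 + τ_2 = 9.206, so τ_2 = 9.206 − 0.6813 = 8.525 ms.
γ_2 = 36.28/8.525 = 4.256; β = √(1 − 1/γ²) = √0.9448.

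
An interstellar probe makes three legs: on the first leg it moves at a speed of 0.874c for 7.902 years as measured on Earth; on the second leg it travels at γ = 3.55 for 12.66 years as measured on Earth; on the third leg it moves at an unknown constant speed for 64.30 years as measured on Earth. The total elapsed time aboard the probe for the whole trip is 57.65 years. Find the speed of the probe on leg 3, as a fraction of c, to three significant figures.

Leg 1: γ = 1/√(1 − 0.874²) = 1/√0.2361 = 2.058; τ_1 = 7.902/2.058 = 3.840 years.
Leg 2: γ = 3.55; τ_2 = 12.66/3.550 = 3.566 years.
Leg 3: speed unknown; τ_3 = 64.30/γ_3.
Total proper time: 3.840 + 3.566 + τ_3 = 57.65, so τ_3 = 57.65 − 7.406 = 50.24 years.
γ_3 = 64.30/50.24 = 1.280; β = √(1 − 1/γ²) = √0.3894.

β = 0.624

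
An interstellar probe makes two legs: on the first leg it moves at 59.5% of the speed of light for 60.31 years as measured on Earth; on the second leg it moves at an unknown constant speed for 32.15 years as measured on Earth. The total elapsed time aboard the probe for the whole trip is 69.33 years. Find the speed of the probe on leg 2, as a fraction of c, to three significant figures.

Leg 1: β = 0.595; γ = 1/√(1 − 0.595²) = 1/√0.6460 = 1.244; τ_1 = 60.31/1.244 = 48.47 years.
Leg 2: speed unknown; τ_2 = 32.15/γ_2.
Total proper time: 48.47 + τ_2 = 69.33, so τ_2 = 69.33 − 48.47 = 20.86 years.
γ_2 = 32.15/20.86 = 1.541; β = √(1 − 1/γ²) = √0.5791.

β = 0.761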